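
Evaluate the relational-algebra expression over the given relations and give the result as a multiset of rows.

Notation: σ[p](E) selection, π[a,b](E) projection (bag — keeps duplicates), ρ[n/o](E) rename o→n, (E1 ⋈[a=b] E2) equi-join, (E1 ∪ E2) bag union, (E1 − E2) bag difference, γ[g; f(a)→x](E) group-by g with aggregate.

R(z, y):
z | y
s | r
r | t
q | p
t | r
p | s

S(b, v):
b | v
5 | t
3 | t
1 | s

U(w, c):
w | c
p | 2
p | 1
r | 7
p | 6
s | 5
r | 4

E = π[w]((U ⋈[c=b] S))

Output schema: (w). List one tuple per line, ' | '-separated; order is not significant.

Stepwise |·|:
  U → 6
  S → 3
  (U ⋈[c=b] S) → 2
  π[w]((U ⋈[c=b] S)) → 2

== RESULT ==
w
p
s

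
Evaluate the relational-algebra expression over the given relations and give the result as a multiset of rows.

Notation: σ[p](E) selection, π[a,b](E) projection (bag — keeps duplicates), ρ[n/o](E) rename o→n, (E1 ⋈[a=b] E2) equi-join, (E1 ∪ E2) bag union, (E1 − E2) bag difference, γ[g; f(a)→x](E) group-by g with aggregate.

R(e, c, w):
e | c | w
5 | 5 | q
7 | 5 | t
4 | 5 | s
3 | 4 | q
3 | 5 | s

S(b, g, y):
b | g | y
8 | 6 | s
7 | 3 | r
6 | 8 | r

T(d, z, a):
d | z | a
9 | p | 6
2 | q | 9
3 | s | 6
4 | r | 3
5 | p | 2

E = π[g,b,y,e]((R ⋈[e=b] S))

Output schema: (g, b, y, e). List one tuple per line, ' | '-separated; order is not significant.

Subexpression sizes:
  R → 5
  S → 3
  (R ⋈[e=b] S) → 1
  π[g,b,y,e]((R ⋈[e=b] S)) → 1

== RESULT ==
g | b | y | e
3 | 7 | r | 7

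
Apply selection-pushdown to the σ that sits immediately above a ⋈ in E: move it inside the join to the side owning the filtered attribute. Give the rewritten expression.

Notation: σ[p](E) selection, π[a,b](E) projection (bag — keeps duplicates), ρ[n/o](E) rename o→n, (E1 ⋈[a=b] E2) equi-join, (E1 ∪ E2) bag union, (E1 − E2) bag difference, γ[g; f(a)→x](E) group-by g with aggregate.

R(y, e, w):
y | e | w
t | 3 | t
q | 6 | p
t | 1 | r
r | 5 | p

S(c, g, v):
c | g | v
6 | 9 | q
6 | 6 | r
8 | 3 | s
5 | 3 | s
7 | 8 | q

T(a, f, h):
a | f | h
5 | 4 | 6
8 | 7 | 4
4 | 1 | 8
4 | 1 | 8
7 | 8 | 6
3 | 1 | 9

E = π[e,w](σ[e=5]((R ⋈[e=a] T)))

σ filters on e, owned by the left side.
E' = π[e,w]((σ[e=5](R) ⋈[e=a] T))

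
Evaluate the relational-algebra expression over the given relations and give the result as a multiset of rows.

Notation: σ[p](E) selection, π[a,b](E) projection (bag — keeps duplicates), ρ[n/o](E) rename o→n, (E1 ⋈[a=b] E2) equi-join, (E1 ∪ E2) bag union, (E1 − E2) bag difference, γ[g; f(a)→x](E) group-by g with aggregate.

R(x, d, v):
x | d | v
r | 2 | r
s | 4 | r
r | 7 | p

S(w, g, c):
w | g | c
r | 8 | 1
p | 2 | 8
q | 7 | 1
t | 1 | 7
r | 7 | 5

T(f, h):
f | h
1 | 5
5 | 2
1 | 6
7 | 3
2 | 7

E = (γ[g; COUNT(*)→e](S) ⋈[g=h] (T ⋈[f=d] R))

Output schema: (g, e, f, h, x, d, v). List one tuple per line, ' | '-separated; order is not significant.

Stepwise |·|:
  S → 5
  γ[g; COUNT(*)→e](S) → 4
  T → 5
  R → 3
  (T ⋈[f=d] R) → 2
  (γ[g; COUNT(*)→e](S) ⋈[g=h] (T ⋈[f=d] R)) → 1

== RESULT ==
g | e | f | h | x | d | v
7 | 2 | 2 | 7 | r | 2 | r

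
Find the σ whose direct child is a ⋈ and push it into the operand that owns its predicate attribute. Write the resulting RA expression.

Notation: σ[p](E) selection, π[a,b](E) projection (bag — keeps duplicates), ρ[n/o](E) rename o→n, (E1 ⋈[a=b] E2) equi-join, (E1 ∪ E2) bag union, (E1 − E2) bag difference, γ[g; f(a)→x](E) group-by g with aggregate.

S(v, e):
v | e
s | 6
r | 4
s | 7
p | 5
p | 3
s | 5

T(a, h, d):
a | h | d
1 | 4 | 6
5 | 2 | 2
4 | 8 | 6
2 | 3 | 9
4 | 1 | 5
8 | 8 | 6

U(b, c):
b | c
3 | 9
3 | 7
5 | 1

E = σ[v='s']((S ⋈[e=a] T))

σ filters on v, owned by the left side.
E' = (σ[v='s'](S) ⋈[e=a] T)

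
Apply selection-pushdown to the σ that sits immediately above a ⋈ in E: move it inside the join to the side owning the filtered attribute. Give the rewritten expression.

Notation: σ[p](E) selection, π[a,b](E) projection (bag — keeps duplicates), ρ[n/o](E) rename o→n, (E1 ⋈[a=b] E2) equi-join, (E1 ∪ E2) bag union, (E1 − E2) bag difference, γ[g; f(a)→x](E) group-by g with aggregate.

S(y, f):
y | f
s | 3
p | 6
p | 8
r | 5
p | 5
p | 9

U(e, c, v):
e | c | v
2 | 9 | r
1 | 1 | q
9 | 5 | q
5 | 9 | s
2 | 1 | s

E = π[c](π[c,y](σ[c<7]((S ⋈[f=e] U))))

σ filters on c, owned by the right side.
E' = π[c](π[c,y]((S ⋈[f=e] σ[c<7](U))))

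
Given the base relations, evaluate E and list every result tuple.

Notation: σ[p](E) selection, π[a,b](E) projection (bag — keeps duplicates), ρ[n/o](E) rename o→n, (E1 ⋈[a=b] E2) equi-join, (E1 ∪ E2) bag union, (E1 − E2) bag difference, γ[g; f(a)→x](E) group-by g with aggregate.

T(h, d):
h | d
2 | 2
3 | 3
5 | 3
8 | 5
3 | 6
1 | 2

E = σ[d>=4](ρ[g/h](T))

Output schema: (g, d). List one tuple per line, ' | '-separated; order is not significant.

Subexpression sizes:
  T → 6
  ρ[g/h](T) → 6
  σ[d>=4](ρ[g/h](T)) → 2

== RESULT ==
g | d
3 | 6
8 | 5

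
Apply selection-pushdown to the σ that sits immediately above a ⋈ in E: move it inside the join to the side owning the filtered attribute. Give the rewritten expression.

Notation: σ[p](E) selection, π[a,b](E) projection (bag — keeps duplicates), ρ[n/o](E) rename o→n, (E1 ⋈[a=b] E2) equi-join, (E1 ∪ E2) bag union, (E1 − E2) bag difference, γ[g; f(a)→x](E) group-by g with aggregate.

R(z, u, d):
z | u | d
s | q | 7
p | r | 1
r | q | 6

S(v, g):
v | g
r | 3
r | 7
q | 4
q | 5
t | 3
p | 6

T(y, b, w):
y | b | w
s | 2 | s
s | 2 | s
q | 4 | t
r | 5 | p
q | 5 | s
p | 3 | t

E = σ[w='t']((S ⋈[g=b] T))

σ filters on w, owned by the right side.
E' = (S ⋈[g=b] σ[w='t'](T))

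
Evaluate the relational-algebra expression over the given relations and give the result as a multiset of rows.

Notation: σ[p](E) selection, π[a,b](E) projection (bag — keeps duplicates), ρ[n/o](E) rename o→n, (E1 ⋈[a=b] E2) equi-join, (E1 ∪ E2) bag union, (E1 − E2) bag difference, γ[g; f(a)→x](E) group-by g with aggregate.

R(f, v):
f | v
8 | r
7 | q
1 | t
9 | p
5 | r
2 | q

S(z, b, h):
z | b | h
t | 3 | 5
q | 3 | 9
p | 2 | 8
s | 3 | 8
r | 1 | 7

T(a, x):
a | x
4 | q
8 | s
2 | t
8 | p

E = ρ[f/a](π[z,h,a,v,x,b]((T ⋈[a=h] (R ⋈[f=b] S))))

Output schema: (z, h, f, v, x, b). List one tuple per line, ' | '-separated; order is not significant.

Subexpression sizes:
  T → 4
  R → 6
  S → 5
  (R ⋈[f=b] S) → 2
  (T ⋈[a=h] (R ⋈[f=b] S)) → 2
  π[z,h,a,v,x,b]((T ⋈[a=h] (R ⋈[f=b] S))) → 2
  ρ[f/a](π[z,h,a,v,x,b]((T ⋈[a=h] (R ⋈[f=b] S)))) → 2

== RESULT ==
z | h | f | v | x | b
p | 8 | 8 | q | p | 2
p | 8 | 8 | q | s | 2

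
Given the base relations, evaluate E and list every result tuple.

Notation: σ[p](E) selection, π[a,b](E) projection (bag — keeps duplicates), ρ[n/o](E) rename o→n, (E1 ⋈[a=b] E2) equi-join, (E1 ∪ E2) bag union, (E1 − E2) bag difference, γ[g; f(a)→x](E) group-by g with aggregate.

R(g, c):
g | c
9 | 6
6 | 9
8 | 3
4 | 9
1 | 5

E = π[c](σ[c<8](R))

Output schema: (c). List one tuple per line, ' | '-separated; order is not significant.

Stepwise |·|:
  R → 5
  σ[c<8](R) → 3
  π[c](σ[c<8](R)) → 3

== RESULT ==
c
3
5
6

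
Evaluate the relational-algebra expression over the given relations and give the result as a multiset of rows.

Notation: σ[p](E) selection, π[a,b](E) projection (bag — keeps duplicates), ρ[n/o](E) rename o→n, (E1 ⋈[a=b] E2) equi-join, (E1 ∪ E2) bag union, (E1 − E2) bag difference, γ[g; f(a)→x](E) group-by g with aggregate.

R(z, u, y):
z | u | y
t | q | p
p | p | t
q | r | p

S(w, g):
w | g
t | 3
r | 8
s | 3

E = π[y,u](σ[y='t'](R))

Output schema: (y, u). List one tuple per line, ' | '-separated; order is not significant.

Per-node cardinality:
  R → 3
  σ[y='t'](R) → 1
  π[y,u](σ[y='t'](R)) → 1

== RESULT ==
y | u
t | p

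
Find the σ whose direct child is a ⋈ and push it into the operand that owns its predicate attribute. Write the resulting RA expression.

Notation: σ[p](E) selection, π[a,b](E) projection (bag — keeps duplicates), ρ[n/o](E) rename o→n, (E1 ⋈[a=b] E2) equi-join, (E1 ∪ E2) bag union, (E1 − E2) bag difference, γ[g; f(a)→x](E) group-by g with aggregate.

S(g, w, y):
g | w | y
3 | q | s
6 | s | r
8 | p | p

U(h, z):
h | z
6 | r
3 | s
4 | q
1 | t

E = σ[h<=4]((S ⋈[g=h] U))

σ filters on h, owned by the right side.
E' = (S ⋈[g=h] σ[h<=4](U))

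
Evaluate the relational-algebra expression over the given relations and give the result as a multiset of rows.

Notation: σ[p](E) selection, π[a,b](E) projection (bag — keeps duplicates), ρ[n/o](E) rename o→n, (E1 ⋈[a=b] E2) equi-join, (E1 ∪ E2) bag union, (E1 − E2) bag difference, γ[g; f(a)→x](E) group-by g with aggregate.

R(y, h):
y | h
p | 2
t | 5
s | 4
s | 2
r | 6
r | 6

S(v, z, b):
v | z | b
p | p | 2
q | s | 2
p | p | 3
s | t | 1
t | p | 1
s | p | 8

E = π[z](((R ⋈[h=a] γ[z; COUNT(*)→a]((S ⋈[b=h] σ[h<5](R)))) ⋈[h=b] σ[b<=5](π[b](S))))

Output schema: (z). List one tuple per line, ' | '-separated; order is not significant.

Stepwise |·|:
  R → 6
  S → 6
  R → 6
  σ[h<5](R) → 3
  (S ⋈[b=h] σ[h<5](R)) → 4
  γ[z; COUNT(*)→a]((S ⋈[b=h] σ[h<5](R))) → 2
  (R ⋈[h=a] γ[z; COUNT(*)→a]((S ⋈[b=h] σ[h<5](R)))) → 4
  S → 6
  π[b](S) → 6
  σ[b<=5](π[b](S)) → 5
  ((R ⋈[h=a] γ[z; COUNT(*)→a]((S ⋈[b=h] σ[h<5](R)))) ⋈[h=b] σ[b<=5](π[b](S))) → 8
  π[z](((R ⋈[h=a] γ[z; COUNT(*)→a]((S ⋈[b=h] σ[h<5](R)))) ⋈[h=b] σ[b<=5](π[b](S)))) → 8

== RESULT ==
z
p
p
p
p
s
s
s
s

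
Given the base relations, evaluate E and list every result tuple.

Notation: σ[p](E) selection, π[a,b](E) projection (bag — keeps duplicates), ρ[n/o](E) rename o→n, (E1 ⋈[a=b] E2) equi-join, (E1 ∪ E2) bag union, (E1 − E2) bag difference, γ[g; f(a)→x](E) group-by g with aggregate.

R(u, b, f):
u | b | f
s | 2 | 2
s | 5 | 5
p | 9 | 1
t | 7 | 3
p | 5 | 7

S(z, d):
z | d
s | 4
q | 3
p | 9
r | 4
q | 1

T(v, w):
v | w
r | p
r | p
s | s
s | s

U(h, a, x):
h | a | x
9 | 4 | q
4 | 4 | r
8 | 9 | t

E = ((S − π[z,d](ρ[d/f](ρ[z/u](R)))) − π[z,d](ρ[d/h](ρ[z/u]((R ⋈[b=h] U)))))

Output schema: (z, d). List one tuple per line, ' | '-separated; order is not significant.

Per-node cardinality:
  S → 5
  R → 5
  ρ[z/u](R) → 5
  ρ[d/f](ρ[z/u](R)) → 5
  π[z,d](ρ[d/f](ρ[z/u](R))) → 5
  (S − π[z,d](ρ[d/f](ρ[z/u](R)))) → 5
  R → 5
  U → 3
  (R ⋈[b=h] U) → 1
  ρ[z/u]((R ⋈[b=h] U)) → 1
  ρ[d/h](ρ[z/u]((R ⋈[b=h] U))) → 1
  π[z,d](ρ[d/h](ρ[z/u]((R ⋈[b=h] U)))) → 1
  ((S − π[z,d](ρ[d/f](ρ[z/u](R)))) − π[z,d](ρ[d/h](ρ[z/u]((R ⋈[b=h] U))))) → 4

== RESULT ==
z | d
q | 1
q | 3
r | 4
s | 4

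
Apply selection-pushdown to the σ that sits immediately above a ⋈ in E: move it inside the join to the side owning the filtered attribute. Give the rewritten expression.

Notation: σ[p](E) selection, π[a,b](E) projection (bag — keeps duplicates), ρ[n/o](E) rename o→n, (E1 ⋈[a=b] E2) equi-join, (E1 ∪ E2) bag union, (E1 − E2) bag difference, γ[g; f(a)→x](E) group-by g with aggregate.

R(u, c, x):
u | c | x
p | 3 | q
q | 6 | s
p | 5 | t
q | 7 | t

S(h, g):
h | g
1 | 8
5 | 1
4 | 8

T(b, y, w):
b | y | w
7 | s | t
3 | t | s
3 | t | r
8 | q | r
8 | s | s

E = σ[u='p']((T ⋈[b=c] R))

σ filters on u, owned by the right side.
E' = (T ⋈[b=c] σ[u='p'](R))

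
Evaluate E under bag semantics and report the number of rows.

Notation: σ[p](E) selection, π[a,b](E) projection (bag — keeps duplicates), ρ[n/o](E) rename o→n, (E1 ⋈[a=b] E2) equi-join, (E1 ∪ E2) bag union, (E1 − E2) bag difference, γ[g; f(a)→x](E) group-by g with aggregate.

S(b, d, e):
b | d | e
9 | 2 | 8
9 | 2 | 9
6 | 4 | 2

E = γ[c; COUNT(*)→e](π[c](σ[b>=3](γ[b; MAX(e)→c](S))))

Subexpression sizes:
  S → 3
  γ[b; MAX(e)→c](S) → 2
  σ[b>=3](γ[b; MAX(e)→c](S)) → 2
  π[c](σ[b>=3](γ[b; MAX(e)→c](S))) → 2
  γ[c; COUNT(*)→e](π[c](σ[b>=3](γ[b; MAX(e)→c](S)))) → 2

|E| = 2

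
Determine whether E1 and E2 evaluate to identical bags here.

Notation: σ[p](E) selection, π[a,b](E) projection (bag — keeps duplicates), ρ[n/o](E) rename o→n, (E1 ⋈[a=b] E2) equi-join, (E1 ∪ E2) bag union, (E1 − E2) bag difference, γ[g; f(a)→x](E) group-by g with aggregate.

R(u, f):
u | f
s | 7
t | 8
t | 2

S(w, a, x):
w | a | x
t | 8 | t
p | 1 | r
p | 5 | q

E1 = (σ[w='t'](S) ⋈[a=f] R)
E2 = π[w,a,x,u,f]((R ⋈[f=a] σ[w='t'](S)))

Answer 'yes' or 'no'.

E1 per-node cardinality:
  S → 3
  σ[w='t'](S) → 1
  R → 3
  (σ[w='t'](S) ⋈[a=f] R) → 1
E2 per-node cardinality:
  R → 3
  S → 3
  σ[w='t'](S) → 1
  (R ⋈[f=a] σ[w='t'](S)) → 1
  π[w,a,x,u,f]((R ⋈[f=a] σ[w='t'](S))) → 1

E1 and E2 produce the same multiset:
w | a | x | u | f
t | 8 | t | t | 8

yes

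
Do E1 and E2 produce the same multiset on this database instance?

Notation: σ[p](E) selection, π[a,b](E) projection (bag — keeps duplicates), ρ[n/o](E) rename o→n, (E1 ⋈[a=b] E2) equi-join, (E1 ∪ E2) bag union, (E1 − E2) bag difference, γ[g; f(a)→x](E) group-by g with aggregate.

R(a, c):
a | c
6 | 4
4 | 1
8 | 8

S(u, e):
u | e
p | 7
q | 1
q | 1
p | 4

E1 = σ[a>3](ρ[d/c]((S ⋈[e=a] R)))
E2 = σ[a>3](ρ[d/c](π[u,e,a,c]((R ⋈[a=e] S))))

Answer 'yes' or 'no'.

E1 stepwise |·|:
  S → 4
  R → 3
  (S ⋈[e=a] R) → 1
  ρ[d/c]((S ⋈[e=a] R)) → 1
  σ[a>3](ρ[d/c]((S ⋈[e=a] R))) → 1
E2 stepwise |·|:
  R → 3
  S → 4
  (R ⋈[a=e] S) → 1
  π[u,e,a,c]((R ⋈[a=e] S)) → 1
  ρ[d/c](π[u,e,a,c]((R ⋈[a=e] S))) → 1
  σ[a>3](ρ[d/c](π[u,e,a,c]((R ⋈[a=e] S)))) → 1

E1 and E2 produce the same multiset:
u | e | a | d
p | 4 | 4 | 1

yes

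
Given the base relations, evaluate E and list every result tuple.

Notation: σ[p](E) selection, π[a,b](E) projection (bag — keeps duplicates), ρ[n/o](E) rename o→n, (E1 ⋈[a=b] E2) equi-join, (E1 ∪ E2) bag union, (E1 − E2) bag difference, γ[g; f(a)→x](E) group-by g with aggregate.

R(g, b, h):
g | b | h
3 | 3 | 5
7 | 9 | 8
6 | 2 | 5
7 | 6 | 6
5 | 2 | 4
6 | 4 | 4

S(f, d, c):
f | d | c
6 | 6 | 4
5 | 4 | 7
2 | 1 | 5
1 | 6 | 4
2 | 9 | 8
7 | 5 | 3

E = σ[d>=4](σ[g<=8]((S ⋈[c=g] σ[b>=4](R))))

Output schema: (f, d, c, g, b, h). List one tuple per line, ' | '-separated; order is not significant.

Row counts bottom-up:
  S → 6
  R → 6
  σ[b>=4](R) → 3
  (S ⋈[c=g] σ[b>=4](R)) → 2
  σ[g<=8]((S ⋈[c=g] σ[b>=4](R))) → 2
  σ[d>=4](σ[g<=8]((S ⋈[c=g] σ[b>=4](R)))) → 2

== RESULT ==
f | d | c | g | b | h
5 | 4 | 7 | 7 | 6 | 6
5 | 4 | 7 | 7 | 9 | 8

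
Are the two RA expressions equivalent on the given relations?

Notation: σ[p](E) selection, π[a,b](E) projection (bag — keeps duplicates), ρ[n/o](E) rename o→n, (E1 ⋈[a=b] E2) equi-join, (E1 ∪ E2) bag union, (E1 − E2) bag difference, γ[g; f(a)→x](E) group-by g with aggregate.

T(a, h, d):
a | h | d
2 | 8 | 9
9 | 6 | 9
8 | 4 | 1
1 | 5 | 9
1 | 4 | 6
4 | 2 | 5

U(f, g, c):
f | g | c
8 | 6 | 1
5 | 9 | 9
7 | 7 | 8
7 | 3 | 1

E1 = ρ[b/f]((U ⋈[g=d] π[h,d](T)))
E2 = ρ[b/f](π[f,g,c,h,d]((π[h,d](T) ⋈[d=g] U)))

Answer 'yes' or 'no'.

E1 stepwise |·|:
  U → 4
  T → 6
  π[h,d](T) → 6
  (U ⋈[g=d] π[h,d](T)) → 4
  ρ[b/f]((U ⋈[g=d] π[h,d](T))) → 4
E2 stepwise |·|:
  T → 6
  π[h,d](T) → 6
  U → 4
  (π[h,d](T) ⋈[d=g] U) → 4
  π[f,g,c,h,d]((π[h,d](T) ⋈[d=g] U)) → 4
  ρ[b/f](π[f,g,c,h,d]((π[h,d](T) ⋈[d=g] U))) → 4

E1 and E2 produce the same multiset:
b | g | c | h | d
5 | 9 | 9 | 5 | 9
5 | 9 | 9 | 6 | 9
5 | 9 | 9 | 8 | 9
8 | 6 | 1 | 4 | 6

yes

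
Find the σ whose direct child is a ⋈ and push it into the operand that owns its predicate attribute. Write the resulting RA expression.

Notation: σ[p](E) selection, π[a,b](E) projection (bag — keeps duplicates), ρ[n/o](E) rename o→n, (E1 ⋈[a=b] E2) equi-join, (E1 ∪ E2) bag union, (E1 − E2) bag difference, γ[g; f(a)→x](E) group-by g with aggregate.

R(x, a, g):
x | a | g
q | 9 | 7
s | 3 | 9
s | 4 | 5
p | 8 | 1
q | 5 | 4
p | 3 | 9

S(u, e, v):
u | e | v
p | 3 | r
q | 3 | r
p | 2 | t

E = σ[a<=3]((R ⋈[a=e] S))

σ filters on a, owned by the left side.
E' = (σ[a<=3](R) ⋈[a=e] S)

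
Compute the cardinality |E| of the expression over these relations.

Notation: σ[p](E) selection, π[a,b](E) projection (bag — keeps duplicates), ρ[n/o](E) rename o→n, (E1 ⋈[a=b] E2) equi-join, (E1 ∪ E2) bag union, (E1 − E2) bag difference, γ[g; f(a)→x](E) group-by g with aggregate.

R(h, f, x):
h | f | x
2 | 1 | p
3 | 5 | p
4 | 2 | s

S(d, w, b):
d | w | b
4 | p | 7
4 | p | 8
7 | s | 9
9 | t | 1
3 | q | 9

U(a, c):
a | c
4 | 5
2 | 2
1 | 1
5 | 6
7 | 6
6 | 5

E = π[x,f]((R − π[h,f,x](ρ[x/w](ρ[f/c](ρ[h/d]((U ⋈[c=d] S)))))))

Per-node cardinality:
  R → 3
  U → 6
  S → 5
  (U ⋈[c=d] S) → 0
  ρ[h/d]((U ⋈[c=d] S)) → 0
  ρ[f/c](ρ[h/d]((U ⋈[c=d] S))) → 0
  ρ[x/w](ρ[f/c](ρ[h/d]((U ⋈[c=d] S)))) → 0
  π[h,f,x](ρ[x/w](ρ[f/c](ρ[h/d]((U ⋈[c=d] S))))) → 0
  (R − π[h,f,x](ρ[x/w](ρ[f/c](ρ[h/d]((U ⋈[c=d] S)))))) → 3
  π[x,f]((R − π[h,f,x](ρ[x/w](ρ[f/c](ρ[h/d]((U ⋈[c=d] S))))))) → 3

|E| = 3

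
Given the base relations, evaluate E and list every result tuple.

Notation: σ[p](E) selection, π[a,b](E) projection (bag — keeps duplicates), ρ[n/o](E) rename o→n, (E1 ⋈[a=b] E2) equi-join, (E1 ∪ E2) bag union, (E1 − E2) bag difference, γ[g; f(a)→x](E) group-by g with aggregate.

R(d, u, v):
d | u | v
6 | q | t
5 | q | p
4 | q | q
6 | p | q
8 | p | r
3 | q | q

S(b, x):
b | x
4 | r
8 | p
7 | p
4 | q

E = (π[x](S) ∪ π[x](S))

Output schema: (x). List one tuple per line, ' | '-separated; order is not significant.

Row counts bottom-up:
  S → 4
  π[x](S) → 4
  S → 4
  π[x](S) → 4
  (π[x](S) ∪ π[x](S)) → 8

== RESULT ==
x
p
p
p
p
q
q
r
r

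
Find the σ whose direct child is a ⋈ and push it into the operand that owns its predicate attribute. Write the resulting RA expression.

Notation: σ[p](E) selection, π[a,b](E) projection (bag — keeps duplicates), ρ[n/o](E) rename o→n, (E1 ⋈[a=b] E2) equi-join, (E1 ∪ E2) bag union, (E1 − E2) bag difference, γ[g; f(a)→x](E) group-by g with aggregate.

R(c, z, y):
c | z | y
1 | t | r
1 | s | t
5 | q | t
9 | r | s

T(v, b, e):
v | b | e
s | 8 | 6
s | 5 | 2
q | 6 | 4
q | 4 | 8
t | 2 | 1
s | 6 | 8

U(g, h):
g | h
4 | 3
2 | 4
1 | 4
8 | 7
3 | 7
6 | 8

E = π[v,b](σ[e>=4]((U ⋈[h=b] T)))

σ filters on e, owned by the right side.
E' = π[v,b]((U ⋈[h=b] σ[e>=4](T)))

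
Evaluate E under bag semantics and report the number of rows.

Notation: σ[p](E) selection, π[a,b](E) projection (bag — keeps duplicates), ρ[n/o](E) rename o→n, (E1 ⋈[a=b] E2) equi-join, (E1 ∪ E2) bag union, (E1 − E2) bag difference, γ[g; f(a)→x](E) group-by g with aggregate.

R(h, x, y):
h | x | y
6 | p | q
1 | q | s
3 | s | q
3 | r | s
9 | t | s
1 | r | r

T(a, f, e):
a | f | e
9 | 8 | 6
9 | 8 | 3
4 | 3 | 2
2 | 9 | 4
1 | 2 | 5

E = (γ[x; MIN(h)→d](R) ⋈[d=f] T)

Stepwise |·|:
  R → 6
  γ[x; MIN(h)→d](R) → 5
  T → 5
  (γ[x; MIN(h)→d](R) ⋈[d=f] T) → 2

|E| = 2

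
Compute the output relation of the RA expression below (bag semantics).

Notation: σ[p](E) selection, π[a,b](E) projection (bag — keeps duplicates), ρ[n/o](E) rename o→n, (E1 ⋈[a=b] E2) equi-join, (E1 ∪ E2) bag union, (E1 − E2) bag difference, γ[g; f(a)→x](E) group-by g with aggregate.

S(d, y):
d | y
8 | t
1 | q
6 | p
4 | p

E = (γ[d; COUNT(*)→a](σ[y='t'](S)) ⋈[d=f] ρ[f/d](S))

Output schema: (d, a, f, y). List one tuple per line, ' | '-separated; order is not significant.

Per-node cardinality:
  S → 4
  σ[y='t'](S) → 1
  γ[d; COUNT(*)→a](σ[y='t'](S)) → 1
  S → 4
  ρ[f/d](S) → 4
  (γ[d; COUNT(*)→a](σ[y='t'](S)) ⋈[d=f] ρ[f/d](S)) → 1

== RESULT ==
d | a | f | y
8 | 1 | 8 | t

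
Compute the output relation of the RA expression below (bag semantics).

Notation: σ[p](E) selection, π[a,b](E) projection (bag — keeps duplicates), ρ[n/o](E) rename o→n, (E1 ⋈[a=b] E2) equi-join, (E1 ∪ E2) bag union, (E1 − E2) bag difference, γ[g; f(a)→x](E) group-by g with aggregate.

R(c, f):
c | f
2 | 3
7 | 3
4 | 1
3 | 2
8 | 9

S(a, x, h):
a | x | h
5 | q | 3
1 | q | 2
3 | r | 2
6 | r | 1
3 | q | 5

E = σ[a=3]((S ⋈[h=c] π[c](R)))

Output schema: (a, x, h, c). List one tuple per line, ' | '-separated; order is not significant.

Subexpression sizes:
  S → 5
  R → 5
  π[c](R) → 5
  (S ⋈[h=c] π[c](R)) → 3
  σ[a=3]((S ⋈[h=c] π[c](R))) → 1

== RESULT ==
a | x | h | c
3 | r | 2 | 2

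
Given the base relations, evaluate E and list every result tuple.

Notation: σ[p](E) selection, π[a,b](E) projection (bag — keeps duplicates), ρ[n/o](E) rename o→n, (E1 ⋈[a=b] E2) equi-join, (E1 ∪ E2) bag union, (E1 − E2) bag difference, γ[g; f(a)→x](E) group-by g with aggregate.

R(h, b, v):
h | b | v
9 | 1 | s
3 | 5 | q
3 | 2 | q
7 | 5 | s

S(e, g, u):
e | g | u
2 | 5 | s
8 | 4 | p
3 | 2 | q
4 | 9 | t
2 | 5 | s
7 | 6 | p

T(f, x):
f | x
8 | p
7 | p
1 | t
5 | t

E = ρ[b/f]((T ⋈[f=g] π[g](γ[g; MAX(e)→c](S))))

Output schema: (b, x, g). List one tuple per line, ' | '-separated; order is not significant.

Stepwise |·|:
  T → 4
  S → 6
  γ[g; MAX(e)→c](S) → 5
  π[g](γ[g; MAX(e)→c](S)) → 5
  (T ⋈[f=g] π[g](γ[g; MAX(e)→c](S))) → 1
  ρ[b/f]((T ⋈[f=g] π[g](γ[g; MAX(e)→c](S)))) → 1

== RESULT ==
b | x | g
5 | t | 5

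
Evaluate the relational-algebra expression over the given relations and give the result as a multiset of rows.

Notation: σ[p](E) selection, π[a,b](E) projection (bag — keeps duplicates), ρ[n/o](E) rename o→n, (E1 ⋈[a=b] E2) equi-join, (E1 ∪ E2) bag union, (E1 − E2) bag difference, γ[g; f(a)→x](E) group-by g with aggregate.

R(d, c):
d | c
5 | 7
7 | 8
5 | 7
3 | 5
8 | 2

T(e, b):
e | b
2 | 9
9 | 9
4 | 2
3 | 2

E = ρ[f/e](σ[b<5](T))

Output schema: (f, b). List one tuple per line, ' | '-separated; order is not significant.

Stepwise |·|:
  T → 4
  σ[b<5](T) → 2
  ρ[f/e](σ[b<5](T)) → 2

== RESULT ==
f | b
3 | 2
4 | 2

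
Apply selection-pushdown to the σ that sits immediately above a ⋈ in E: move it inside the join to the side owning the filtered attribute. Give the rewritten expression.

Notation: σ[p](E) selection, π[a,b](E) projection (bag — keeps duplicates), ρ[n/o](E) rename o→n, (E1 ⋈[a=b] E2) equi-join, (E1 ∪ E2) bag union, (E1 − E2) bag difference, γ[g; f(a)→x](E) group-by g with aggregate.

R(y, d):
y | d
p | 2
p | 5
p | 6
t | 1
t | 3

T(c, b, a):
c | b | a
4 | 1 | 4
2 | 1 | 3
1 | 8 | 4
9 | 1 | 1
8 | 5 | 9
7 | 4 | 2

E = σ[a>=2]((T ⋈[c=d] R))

σ filters on a, owned by the left side.
E' = (σ[a>=2](T) ⋈[c=d] R)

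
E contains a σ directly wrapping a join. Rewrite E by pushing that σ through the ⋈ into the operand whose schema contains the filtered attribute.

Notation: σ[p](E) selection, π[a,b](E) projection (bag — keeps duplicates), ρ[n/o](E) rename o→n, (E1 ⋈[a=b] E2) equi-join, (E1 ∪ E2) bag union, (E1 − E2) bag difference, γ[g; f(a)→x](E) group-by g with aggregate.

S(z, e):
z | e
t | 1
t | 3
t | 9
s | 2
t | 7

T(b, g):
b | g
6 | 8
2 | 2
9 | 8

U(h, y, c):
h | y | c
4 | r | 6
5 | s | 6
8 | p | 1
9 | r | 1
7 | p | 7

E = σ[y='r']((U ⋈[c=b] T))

σ filters on y, owned by the left side.
E' = (σ[y='r'](U) ⋈[c=b] T)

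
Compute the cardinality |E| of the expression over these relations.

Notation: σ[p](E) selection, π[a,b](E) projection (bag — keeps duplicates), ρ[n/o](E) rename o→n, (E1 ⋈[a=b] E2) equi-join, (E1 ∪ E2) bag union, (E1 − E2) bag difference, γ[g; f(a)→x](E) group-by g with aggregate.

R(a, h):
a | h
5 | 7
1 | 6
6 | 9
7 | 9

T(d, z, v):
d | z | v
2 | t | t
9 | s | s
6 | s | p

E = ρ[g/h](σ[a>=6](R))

Stepwise |·|:
  R → 4
  σ[a>=6](R) → 2
  ρ[g/h](σ[a>=6](R)) → 2

|E| = 2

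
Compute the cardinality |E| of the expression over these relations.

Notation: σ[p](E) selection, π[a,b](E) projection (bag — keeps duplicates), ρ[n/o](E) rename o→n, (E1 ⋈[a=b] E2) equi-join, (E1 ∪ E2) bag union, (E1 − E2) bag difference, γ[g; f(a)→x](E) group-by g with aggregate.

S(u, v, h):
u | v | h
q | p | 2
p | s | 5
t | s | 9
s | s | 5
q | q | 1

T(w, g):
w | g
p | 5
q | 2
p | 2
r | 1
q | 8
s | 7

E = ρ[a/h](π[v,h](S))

Subexpression sizes:
  S → 5
  π[v,h](S) → 5
  ρ[a/h](π[v,h](S)) → 5

|E| = 5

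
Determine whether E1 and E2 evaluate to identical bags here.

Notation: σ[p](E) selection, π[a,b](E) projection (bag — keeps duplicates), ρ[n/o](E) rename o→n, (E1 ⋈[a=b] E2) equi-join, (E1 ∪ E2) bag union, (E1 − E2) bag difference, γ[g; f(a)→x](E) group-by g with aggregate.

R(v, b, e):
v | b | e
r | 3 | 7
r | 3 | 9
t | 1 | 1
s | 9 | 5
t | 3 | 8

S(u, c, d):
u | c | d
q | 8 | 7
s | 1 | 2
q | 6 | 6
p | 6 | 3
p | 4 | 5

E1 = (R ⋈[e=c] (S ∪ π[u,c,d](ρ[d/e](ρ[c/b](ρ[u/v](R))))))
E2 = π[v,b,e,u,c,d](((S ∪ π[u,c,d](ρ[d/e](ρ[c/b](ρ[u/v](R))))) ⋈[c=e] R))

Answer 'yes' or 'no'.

E1 subexpression sizes:
  R → 5
  S → 5
  R → 5
  ρ[u/v](R) → 5
  ρ[c/b](ρ[u/v](R)) → 5
  ρ[d/e](ρ[c/b](ρ[u/v](R))) → 5
  π[u,c,d](ρ[d/e](ρ[c/b](ρ[u/v](R)))) → 5
  (S ∪ π[u,c,d](ρ[d/e](ρ[c/b](ρ[u/v](R))))) → 10
  (R ⋈[e=c] (S ∪ π[u,c,d](ρ[d/e](ρ[c/b](ρ[u/v](R)))))) → 4
E2 subexpression sizes:
  S → 5
  R → 5
  ρ[u/v](R) → 5
  ρ[c/b](ρ[u/v](R)) → 5
  ρ[d/e](ρ[c/b](ρ[u/v](R))) → 5
  π[u,c,d](ρ[d/e](ρ[c/b](ρ[u/v](R)))) → 5
  (S ∪ π[u,c,d](ρ[d/e](ρ[c/b](ρ[u/v](R))))) → 10
  R → 5
  ((S ∪ π[u,c,d](ρ[d/e](ρ[c/b](ρ[u/v](R))))) ⋈[c=e] R) → 4
  π[v,b,e,u,c,d](((S ∪ π[u,c,d](ρ[d/e](ρ[c/b](ρ[u/v](R))))) ⋈[c=e] R)) → 4

E1 and E2 produce the same multiset:
v | b | e | u | c | d
r | 3 | 9 | s | 9 | 5
t | 1 | 1 | s | 1 | 2
t | 1 | 1 | t | 1 | 1
t | 3 | 8 | q | 8 | 7

yes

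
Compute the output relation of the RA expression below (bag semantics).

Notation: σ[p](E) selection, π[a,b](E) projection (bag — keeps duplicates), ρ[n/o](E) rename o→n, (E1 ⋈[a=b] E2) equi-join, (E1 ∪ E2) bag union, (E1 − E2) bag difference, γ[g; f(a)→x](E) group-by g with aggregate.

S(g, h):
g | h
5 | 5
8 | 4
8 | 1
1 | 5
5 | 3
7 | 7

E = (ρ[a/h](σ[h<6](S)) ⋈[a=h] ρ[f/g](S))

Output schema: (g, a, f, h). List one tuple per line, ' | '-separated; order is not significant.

Stepwise |·|:
  S → 6
  σ[h<6](S) → 5
  ρ[a/h](σ[h<6](S)) → 5
  S → 6
  ρ[f/g](S) → 6
  (ρ[a/h](σ[h<6](S)) ⋈[a=h] ρ[f/g](S)) → 7

== RESULT ==
g | a | f | h
1 | 5 | 1 | 5
1 | 5 | 5 | 5
5 | 3 | 5 | 3
5 | 5 | 1 | 5
5 | 5 | 5 | 5
8 | 1 | 8 | 1
8 | 4 | 8 | 4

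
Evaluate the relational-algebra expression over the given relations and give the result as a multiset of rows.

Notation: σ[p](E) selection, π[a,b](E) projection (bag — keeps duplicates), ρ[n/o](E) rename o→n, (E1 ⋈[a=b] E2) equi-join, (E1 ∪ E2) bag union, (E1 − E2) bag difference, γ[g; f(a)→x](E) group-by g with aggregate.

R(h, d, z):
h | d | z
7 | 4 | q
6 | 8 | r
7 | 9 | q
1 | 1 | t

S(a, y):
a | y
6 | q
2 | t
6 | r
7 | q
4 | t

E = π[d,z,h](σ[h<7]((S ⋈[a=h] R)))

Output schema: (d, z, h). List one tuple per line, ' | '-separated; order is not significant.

Stepwise |·|:
  S → 5
  R → 4
  (S ⋈[a=h] R) → 4
  σ[h<7]((S ⋈[a=h] R)) → 2
  π[d,z,h](σ[h<7]((S ⋈[a=h] R))) → 2

== RESULT ==
d | z | h
8 | r | 6
8 | r | 6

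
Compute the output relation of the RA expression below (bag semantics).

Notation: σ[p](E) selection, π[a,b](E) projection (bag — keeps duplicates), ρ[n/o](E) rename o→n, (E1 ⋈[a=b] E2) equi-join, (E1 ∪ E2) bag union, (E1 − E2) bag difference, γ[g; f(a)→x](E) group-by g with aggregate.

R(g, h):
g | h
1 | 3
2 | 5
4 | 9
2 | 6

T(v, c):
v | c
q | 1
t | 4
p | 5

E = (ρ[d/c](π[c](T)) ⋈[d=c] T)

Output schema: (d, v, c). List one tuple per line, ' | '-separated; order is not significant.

Per-node cardinality:
  T → 3
  π[c](T) → 3
  ρ[d/c](π[c](T)) → 3
  T → 3
  (ρ[d/c](π[c](T)) ⋈[d=c] T) → 3

== RESULT ==
d | v | c
1 | q | 1
4 | t | 4
5 | p | 5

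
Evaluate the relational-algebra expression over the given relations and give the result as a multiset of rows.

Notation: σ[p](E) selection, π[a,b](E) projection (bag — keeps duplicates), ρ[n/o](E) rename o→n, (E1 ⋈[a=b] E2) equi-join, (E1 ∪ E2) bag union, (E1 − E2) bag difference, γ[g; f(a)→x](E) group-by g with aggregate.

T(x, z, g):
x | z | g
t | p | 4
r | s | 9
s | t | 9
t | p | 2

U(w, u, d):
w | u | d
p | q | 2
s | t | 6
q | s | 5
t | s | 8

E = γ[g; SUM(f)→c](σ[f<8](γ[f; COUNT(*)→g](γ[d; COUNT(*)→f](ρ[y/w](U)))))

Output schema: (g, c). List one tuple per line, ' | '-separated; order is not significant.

Subexpression sizes:
  U → 4
  ρ[y/w](U) → 4
  γ[d; COUNT(*)→f](ρ[y/w](U)) → 4
  γ[f; COUNT(*)→g](γ[d; COUNT(*)→f](ρ[y/w](U))) → 1
  σ[f<8](γ[f; COUNT(*)→g](γ[d; COUNT(*)→f](ρ[y/w](U)))) → 1
  γ[g; SUM(f)→c](σ[f<8](γ[f; COUNT(*)→g](γ[d; COUNT(*)→f](ρ[y/w](U))))) → 1

== RESULT ==
g | c
4 | 1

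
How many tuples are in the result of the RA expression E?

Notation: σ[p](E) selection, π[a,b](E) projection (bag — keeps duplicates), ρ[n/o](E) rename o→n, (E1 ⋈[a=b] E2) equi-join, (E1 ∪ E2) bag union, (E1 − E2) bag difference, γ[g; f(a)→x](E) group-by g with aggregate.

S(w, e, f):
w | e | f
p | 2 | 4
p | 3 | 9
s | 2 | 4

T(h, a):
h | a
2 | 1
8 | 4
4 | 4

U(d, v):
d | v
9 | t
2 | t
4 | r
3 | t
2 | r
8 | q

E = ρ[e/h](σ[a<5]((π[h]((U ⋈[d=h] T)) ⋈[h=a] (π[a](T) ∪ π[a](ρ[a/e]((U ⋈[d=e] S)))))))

Per-node cardinality:
  U → 6
  T → 3
  (U ⋈[d=h] T) → 4
  π[h]((U ⋈[d=h] T)) → 4
  T → 3
  π[a](T) → 3
  U → 6
  S → 3
  (U ⋈[d=e] S) → 5
  ρ[a/e]((U ⋈[d=e] S)) → 5
  π[a](ρ[a/e]((U ⋈[d=e] S))) → 5
  (π[a](T) ∪ π[a](ρ[a/e]((U ⋈[d=e] S)))) → 8
  (π[h]((U ⋈[d=h] T)) ⋈[h=a] (π[a](T) ∪ π[a](ρ[a/e]((U ⋈[d=e] S))))) → 10
  σ[a<5]((π[h]((U ⋈[d=h] T)) ⋈[h=a] (π[a](T) ∪ π[a](ρ[a/e]((U ⋈[d=e] S)))))) → 10
  ρ[e/h](σ[a<5]((π[h]((U ⋈[d=h] T)) ⋈[h=a] (π[a](T) ∪ π[a](ρ[a/e]((U ⋈[d=e] S))))))) → 10

|E| = 10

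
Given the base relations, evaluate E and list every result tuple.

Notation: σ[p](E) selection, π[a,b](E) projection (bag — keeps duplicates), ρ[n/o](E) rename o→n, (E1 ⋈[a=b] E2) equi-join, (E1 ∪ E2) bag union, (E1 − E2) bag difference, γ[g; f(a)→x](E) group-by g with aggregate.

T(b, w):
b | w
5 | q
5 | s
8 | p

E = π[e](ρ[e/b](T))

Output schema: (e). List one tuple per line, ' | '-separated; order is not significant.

Per-node cardinality:
  T → 3
  ρ[e/b](T) → 3
  π[e](ρ[e/b](T)) → 3

== RESULT ==
e
5
5
8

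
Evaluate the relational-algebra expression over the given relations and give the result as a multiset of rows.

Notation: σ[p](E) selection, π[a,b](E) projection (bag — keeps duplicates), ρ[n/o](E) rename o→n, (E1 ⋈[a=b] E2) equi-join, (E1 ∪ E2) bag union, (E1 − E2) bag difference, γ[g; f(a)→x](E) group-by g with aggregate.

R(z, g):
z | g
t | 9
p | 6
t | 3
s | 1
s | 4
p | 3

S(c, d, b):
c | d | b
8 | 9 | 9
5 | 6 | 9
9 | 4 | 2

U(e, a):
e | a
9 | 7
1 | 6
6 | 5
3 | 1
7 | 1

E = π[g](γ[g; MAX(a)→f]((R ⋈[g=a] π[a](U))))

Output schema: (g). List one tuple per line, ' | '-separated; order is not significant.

Subexpression sizes:
  R → 6
  U → 5
  π[a](U) → 5
  (R ⋈[g=a] π[a](U)) → 3
  γ[g; MAX(a)→f]((R ⋈[g=a] π[a](U))) → 2
  π[g](γ[g; MAX(a)→f]((R ⋈[g=a] π[a](U)))) → 2

== RESULT ==
g
1
6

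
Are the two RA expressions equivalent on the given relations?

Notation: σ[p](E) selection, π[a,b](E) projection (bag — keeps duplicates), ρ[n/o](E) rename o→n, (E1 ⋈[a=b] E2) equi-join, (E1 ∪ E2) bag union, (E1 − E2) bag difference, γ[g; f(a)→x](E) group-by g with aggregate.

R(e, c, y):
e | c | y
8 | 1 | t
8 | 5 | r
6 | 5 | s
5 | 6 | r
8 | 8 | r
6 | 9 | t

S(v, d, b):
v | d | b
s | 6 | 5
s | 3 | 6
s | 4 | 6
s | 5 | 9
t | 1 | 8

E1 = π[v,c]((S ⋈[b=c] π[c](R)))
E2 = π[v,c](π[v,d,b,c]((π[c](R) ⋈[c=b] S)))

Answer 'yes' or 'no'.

E1 subexpression sizes:
  S → 5
  R → 6
  π[c](R) → 6
  (S ⋈[b=c] π[c](R)) → 6
  π[v,c]((S ⋈[b=c] π[c](R))) → 6
E2 subexpression sizes:
  R → 6
  π[c](R) → 6
  S → 5
  (π[c](R) ⋈[c=b] S) → 6
  π[v,d,b,c]((π[c](R) ⋈[c=b] S)) → 6
  π[v,c](π[v,d,b,c]((π[c](R) ⋈[c=b] S))) → 6

E1 and E2 produce the same multiset:
v | c
s | 5
s | 5
s | 6
s | 6
s | 9
t | 8

yes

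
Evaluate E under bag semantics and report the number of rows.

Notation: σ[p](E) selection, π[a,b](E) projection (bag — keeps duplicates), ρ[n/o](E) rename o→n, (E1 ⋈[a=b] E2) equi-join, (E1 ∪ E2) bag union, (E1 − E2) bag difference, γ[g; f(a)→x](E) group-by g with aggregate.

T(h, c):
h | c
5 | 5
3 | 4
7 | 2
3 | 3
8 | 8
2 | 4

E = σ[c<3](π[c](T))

Stepwise |·|:
  T → 6
  π[c](T) → 6
  σ[c<3](π[c](T)) → 1

|E| = 1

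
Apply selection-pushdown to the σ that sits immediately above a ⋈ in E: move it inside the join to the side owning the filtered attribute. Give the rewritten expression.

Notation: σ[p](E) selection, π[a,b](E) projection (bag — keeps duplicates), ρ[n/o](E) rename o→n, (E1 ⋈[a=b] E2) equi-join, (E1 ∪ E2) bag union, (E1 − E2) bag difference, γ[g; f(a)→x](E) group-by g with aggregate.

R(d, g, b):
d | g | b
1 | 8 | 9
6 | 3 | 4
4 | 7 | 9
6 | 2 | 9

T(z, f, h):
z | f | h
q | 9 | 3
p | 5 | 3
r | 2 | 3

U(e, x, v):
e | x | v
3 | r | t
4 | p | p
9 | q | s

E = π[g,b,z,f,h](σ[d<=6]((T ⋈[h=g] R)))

σ filters on d, owned by the right side.
E' = π[g,b,z,f,h]((T ⋈[h=g] σ[d<=6](R)))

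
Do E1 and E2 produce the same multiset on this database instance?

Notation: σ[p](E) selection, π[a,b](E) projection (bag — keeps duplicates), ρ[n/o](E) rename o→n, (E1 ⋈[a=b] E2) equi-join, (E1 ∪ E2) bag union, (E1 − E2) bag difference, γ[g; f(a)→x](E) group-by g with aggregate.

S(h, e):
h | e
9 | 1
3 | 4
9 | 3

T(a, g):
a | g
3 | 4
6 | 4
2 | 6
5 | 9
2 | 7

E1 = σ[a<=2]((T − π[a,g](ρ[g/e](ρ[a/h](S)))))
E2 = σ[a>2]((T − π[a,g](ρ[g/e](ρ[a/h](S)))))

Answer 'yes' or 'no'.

E1 per-node cardinality:
  T → 5
  S → 3
  ρ[a/h](S) → 3
  ρ[g/e](ρ[a/h](S)) → 3
  π[a,g](ρ[g/e](ρ[a/h](S))) → 3
  (T − π[a,g](ρ[g/e](ρ[a/h](S)))) → 4
  σ[a<=2]((T − π[a,g](ρ[g/e](ρ[a/h](S))))) → 2
E2 per-node cardinality:
  T → 5
  S → 3
  ρ[a/h](S) → 3
  ρ[g/e](ρ[a/h](S)) → 3
  π[a,g](ρ[g/e](ρ[a/h](S))) → 3
  (T − π[a,g](ρ[g/e](ρ[a/h](S)))) → 4
  σ[a>2]((T − π[a,g](ρ[g/e](ρ[a/h](S))))) → 2

E1 result:
a | g
2 | 6
2 | 7
E2 result:
a | g
5 | 9
6 | 4
Witness: (5, 9) appears 0× in E1 but 1× in E2.

no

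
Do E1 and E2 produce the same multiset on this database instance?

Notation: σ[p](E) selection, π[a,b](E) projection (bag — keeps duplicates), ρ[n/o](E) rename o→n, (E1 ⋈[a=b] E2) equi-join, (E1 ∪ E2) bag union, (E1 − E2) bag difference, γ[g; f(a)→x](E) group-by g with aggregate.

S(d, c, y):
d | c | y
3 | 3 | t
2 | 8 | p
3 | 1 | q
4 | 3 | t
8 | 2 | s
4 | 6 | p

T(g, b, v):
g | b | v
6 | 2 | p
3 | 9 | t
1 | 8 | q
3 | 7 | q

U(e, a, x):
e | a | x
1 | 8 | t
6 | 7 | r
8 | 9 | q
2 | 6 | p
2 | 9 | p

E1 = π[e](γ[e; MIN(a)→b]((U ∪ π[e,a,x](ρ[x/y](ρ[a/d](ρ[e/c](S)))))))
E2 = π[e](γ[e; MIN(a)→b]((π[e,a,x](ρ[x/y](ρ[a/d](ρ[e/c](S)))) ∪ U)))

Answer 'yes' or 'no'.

E1 row counts bottom-up:
  U → 5
  S → 6
  ρ[e/c](S) → 6
  ρ[a/d](ρ[e/c](S)) → 6
  ρ[x/y](ρ[a/d](ρ[e/c](S))) → 6
  π[e,a,x](ρ[x/y](ρ[a/d](ρ[e/c](S)))) → 6
  (U ∪ π[e,a,x](ρ[x/y](ρ[a/d](ρ[e/c](S))))) → 11
  γ[e; MIN(a)→b]((U ∪ π[e,a,x](ρ[x/y](ρ[a/d](ρ[e/c](S)))))) → 5
  π[e](γ[e; MIN(a)→b]((U ∪ π[e,a,x](ρ[x/y](ρ[a/d](ρ[e/c](S))))))) → 5
E2 row counts bottom-up:
  S → 6
  ρ[e/c](S) → 6
  ρ[a/d](ρ[e/c](S)) → 6
  ρ[x/y](ρ[a/d](ρ[e/c](S))) → 6
  π[e,a,x](ρ[x/y](ρ[a/d](ρ[e/c](S)))) → 6
  U → 5
  (π[e,a,x](ρ[x/y](ρ[a/d](ρ[e/c](S)))) ∪ U) → 11
  γ[e; MIN(a)→b]((π[e,a,x](ρ[x/y](ρ[a/d](ρ[e/c](S)))) ∪ U)) → 5
  π[e](γ[e; MIN(a)→b]((π[e,a,x](ρ[x/y](ρ[a/d](ρ[e/c](S)))) ∪ U))) → 5

E1 and E2 produce the same multiset:
e
1
2
3
6
8

yes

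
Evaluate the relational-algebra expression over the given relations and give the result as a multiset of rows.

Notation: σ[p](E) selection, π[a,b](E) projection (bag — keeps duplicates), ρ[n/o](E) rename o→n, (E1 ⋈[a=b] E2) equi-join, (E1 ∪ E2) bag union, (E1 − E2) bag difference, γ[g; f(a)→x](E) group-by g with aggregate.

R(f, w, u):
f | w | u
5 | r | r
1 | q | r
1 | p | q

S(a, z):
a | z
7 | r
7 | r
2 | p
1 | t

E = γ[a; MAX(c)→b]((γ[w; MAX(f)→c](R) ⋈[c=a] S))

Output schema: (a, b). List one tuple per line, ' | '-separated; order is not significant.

Stepwise |·|:
  R → 3
  γ[w; MAX(f)→c](R) → 3
  S → 4
  (γ[w; MAX(f)→c](R) ⋈[c=a] S) → 2
  γ[a; MAX(c)→b]((γ[w; MAX(f)→c](R) ⋈[c=a] S)) → 1

== RESULT ==
a | b
1 | 1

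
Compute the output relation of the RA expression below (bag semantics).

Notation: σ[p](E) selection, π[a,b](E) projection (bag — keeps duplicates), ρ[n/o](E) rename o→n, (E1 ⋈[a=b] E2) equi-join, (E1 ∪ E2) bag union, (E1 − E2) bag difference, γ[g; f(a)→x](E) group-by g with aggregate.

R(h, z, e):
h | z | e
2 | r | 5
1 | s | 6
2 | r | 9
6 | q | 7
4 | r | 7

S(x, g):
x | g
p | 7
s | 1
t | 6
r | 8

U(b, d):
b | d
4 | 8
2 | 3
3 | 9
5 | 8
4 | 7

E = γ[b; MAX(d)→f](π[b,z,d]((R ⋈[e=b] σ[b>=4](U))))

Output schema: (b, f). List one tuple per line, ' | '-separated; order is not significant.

Row counts bottom-up:
  R → 5
  U → 5
  σ[b>=4](U) → 3
  (R ⋈[e=b] σ[b>=4](U)) → 1
  π[b,z,d]((R ⋈[e=b] σ[b>=4](U))) → 1
  γ[b; MAX(d)→f](π[b,z,d]((R ⋈[e=b] σ[b>=4](U)))) → 1

== RESULT ==
b | f
5 | 8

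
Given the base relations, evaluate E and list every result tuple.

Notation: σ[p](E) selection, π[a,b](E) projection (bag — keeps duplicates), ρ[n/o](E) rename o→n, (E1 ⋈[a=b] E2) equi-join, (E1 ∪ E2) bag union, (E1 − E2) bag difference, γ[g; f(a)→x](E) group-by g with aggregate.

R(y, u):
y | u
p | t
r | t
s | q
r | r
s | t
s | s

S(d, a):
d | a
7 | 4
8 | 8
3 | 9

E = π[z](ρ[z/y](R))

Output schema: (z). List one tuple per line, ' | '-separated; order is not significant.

Subexpression sizes:
  R → 6
  ρ[z/y](R) → 6
  π[z](ρ[z/y](R)) → 6

== RESULT ==
z
p
r
r
s
s
s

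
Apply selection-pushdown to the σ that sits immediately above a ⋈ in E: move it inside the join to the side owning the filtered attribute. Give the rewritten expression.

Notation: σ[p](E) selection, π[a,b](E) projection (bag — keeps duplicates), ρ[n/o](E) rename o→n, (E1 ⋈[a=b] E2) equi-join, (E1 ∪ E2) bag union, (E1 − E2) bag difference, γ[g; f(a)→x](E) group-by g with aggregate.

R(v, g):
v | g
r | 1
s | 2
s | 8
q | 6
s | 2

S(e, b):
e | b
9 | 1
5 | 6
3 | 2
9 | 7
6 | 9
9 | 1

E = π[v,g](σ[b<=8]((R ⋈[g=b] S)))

σ filters on b, owned by the right side.
E' = π[v,g]((R ⋈[g=b] σ[b<=8](S)))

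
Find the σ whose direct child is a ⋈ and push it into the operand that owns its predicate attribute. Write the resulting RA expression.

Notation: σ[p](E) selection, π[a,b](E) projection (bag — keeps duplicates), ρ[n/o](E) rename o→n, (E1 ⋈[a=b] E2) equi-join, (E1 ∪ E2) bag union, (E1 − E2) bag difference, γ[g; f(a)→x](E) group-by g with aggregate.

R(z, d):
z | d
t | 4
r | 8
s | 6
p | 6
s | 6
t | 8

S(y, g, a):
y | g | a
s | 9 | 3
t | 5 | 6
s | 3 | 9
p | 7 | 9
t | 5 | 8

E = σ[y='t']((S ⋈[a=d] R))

σ filters on y, owned by the left side.
E' = (σ[y='t'](S) ⋈[a=d] R)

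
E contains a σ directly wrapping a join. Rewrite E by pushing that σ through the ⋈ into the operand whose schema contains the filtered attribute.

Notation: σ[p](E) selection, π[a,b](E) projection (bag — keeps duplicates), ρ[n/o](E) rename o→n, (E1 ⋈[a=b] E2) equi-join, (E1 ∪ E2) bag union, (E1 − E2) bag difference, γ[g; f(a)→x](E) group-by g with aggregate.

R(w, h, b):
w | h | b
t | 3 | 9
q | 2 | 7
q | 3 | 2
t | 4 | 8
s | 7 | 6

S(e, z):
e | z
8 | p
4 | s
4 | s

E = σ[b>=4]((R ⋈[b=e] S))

σ filters on b, owned by the left side.
E' = (σ[b>=4](R) ⋈[b=e] S)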